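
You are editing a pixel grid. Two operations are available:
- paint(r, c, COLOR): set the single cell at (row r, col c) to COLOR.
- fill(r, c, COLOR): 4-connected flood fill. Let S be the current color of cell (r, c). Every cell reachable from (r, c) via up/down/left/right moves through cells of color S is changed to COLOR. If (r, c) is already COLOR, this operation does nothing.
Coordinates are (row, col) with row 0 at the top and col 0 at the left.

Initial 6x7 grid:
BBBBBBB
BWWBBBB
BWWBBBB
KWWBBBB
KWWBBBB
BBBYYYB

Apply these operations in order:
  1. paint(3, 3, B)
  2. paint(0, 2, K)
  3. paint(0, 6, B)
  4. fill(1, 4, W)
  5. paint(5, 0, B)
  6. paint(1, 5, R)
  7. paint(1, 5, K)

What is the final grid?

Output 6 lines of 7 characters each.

After op 1 paint(3,3,B):
BBBBBBB
BWWBBBB
BWWBBBB
KWWBBBB
KWWBBBB
BBBYYYB
After op 2 paint(0,2,K):
BBKBBBB
BWWBBBB
BWWBBBB
KWWBBBB
KWWBBBB
BBBYYYB
After op 3 paint(0,6,B):
BBKBBBB
BWWBBBB
BWWBBBB
KWWBBBB
KWWBBBB
BBBYYYB
After op 4 fill(1,4,W) [21 cells changed]:
BBKWWWW
BWWWWWW
BWWWWWW
KWWWWWW
KWWWWWW
BBBYYYW
After op 5 paint(5,0,B):
BBKWWWW
BWWWWWW
BWWWWWW
KWWWWWW
KWWWWWW
BBBYYYW
After op 6 paint(1,5,R):
BBKWWWW
BWWWWRW
BWWWWWW
KWWWWWW
KWWWWWW
BBBYYYW
After op 7 paint(1,5,K):
BBKWWWW
BWWWWKW
BWWWWWW
KWWWWWW
KWWWWWW
BBBYYYW

Answer: BBKWWWW
BWWWWKW
BWWWWWW
KWWWWWW
KWWWWWW
BBBYYYW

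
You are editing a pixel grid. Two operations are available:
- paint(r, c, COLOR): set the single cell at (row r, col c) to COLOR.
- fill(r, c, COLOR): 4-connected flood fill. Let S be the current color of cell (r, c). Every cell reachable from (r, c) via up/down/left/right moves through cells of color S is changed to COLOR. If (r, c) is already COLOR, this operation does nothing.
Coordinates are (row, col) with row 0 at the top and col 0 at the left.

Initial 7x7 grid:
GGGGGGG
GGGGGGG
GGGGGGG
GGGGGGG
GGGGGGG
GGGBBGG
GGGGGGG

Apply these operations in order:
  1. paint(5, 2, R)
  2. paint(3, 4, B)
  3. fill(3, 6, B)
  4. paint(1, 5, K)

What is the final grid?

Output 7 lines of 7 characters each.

Answer: BBBBBBB
BBBBBKB
BBBBBBB
BBBBBBB
BBBBBBB
BBRBBBB
BBBBBBB

Derivation:
After op 1 paint(5,2,R):
GGGGGGG
GGGGGGG
GGGGGGG
GGGGGGG
GGGGGGG
GGRBBGG
GGGGGGG
After op 2 paint(3,4,B):
GGGGGGG
GGGGGGG
GGGGGGG
GGGGBGG
GGGGGGG
GGRBBGG
GGGGGGG
After op 3 fill(3,6,B) [45 cells changed]:
BBBBBBB
BBBBBBB
BBBBBBB
BBBBBBB
BBBBBBB
BBRBBBB
BBBBBBB
After op 4 paint(1,5,K):
BBBBBBB
BBBBBKB
BBBBBBB
BBBBBBB
BBBBBBB
BBRBBBB
BBBBBBB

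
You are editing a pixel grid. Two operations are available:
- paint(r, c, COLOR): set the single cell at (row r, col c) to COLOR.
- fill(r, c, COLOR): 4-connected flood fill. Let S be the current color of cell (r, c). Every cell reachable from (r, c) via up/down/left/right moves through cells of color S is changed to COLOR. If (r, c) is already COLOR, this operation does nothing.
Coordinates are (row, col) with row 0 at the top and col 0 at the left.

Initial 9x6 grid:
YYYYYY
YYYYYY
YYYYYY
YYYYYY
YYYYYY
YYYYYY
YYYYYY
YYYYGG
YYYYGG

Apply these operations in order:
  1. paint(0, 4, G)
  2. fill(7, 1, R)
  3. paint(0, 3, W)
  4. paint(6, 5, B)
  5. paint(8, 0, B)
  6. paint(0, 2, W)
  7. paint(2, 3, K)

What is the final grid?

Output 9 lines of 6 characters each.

Answer: RRWWGR
RRRRRR
RRRKRR
RRRRRR
RRRRRR
RRRRRR
RRRRRB
RRRRGG
BRRRGG

Derivation:
After op 1 paint(0,4,G):
YYYYGY
YYYYYY
YYYYYY
YYYYYY
YYYYYY
YYYYYY
YYYYYY
YYYYGG
YYYYGG
After op 2 fill(7,1,R) [49 cells changed]:
RRRRGR
RRRRRR
RRRRRR
RRRRRR
RRRRRR
RRRRRR
RRRRRR
RRRRGG
RRRRGG
After op 3 paint(0,3,W):
RRRWGR
RRRRRR
RRRRRR
RRRRRR
RRRRRR
RRRRRR
RRRRRR
RRRRGG
RRRRGG
After op 4 paint(6,5,B):
RRRWGR
RRRRRR
RRRRRR
RRRRRR
RRRRRR
RRRRRR
RRRRRB
RRRRGG
RRRRGG
After op 5 paint(8,0,B):
RRRWGR
RRRRRR
RRRRRR
RRRRRR
RRRRRR
RRRRRR
RRRRRB
RRRRGG
BRRRGG
After op 6 paint(0,2,W):
RRWWGR
RRRRRR
RRRRRR
RRRRRR
RRRRRR
RRRRRR
RRRRRB
RRRRGG
BRRRGG
After op 7 paint(2,3,K):
RRWWGR
RRRRRR
RRRKRR
RRRRRR
RRRRRR
RRRRRR
RRRRRB
RRRRGG
BRRRGG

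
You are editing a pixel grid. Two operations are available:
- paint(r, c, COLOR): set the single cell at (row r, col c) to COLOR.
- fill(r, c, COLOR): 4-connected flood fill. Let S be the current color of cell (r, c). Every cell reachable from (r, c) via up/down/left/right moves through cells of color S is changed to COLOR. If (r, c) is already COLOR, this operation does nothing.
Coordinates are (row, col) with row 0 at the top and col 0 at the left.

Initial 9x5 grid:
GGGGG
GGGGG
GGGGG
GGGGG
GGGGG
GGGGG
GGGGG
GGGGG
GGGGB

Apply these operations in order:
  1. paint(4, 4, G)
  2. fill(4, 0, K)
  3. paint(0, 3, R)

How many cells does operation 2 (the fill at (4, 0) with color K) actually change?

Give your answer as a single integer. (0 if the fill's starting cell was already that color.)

After op 1 paint(4,4,G):
GGGGG
GGGGG
GGGGG
GGGGG
GGGGG
GGGGG
GGGGG
GGGGG
GGGGB
After op 2 fill(4,0,K) [44 cells changed]:
KKKKK
KKKKK
KKKKK
KKKKK
KKKKK
KKKKK
KKKKK
KKKKK
KKKKB

Answer: 44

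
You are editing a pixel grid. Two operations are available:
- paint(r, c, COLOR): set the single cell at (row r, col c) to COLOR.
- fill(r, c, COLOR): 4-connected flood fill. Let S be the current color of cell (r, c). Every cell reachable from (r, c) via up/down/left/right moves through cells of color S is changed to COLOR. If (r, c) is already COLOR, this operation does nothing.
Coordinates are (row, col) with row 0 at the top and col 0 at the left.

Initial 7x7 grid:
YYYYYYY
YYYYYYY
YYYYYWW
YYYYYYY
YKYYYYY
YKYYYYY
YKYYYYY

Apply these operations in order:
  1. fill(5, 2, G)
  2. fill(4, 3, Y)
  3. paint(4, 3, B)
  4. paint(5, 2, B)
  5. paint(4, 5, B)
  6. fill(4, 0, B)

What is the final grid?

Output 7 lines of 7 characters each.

After op 1 fill(5,2,G) [44 cells changed]:
GGGGGGG
GGGGGGG
GGGGGWW
GGGGGGG
GKGGGGG
GKGGGGG
GKGGGGG
After op 2 fill(4,3,Y) [44 cells changed]:
YYYYYYY
YYYYYYY
YYYYYWW
YYYYYYY
YKYYYYY
YKYYYYY
YKYYYYY
After op 3 paint(4,3,B):
YYYYYYY
YYYYYYY
YYYYYWW
YYYYYYY
YKYBYYY
YKYYYYY
YKYYYYY
After op 4 paint(5,2,B):
YYYYYYY
YYYYYYY
YYYYYWW
YYYYYYY
YKYBYYY
YKBYYYY
YKYYYYY
After op 5 paint(4,5,B):
YYYYYYY
YYYYYYY
YYYYYWW
YYYYYYY
YKYBYBY
YKBYYYY
YKYYYYY
After op 6 fill(4,0,B) [41 cells changed]:
BBBBBBB
BBBBBBB
BBBBBWW
BBBBBBB
BKBBBBB
BKBBBBB
BKBBBBB

Answer: BBBBBBB
BBBBBBB
BBBBBWW
BBBBBBB
BKBBBBB
BKBBBBB
BKBBBBB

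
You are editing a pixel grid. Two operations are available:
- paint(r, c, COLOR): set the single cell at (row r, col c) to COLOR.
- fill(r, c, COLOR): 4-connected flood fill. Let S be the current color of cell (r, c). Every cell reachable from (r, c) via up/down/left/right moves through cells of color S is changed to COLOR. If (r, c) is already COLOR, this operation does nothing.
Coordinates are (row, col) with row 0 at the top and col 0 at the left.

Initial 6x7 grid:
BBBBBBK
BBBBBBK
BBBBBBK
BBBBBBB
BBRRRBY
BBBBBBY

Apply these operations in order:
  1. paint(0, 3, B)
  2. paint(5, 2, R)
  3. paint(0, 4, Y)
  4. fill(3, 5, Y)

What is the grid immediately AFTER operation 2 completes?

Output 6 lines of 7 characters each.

After op 1 paint(0,3,B):
BBBBBBK
BBBBBBK
BBBBBBK
BBBBBBB
BBRRRBY
BBBBBBY
After op 2 paint(5,2,R):
BBBBBBK
BBBBBBK
BBBBBBK
BBBBBBB
BBRRRBY
BBRBBBY

Answer: BBBBBBK
BBBBBBK
BBBBBBK
BBBBBBB
BBRRRBY
BBRBBBY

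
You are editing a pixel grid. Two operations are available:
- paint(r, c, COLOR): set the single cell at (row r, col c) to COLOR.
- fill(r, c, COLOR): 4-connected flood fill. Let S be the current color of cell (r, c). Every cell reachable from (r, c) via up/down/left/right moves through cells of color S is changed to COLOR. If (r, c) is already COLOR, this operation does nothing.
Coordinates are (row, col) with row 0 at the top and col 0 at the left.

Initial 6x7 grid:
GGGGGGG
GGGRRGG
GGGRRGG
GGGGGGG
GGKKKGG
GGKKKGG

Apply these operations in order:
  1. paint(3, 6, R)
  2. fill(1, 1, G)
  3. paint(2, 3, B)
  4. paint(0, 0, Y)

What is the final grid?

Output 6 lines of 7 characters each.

Answer: YGGGGGG
GGGRRGG
GGGBRGG
GGGGGGR
GGKKKGG
GGKKKGG

Derivation:
After op 1 paint(3,6,R):
GGGGGGG
GGGRRGG
GGGRRGG
GGGGGGR
GGKKKGG
GGKKKGG
After op 2 fill(1,1,G) [0 cells changed]:
GGGGGGG
GGGRRGG
GGGRRGG
GGGGGGR
GGKKKGG
GGKKKGG
After op 3 paint(2,3,B):
GGGGGGG
GGGRRGG
GGGBRGG
GGGGGGR
GGKKKGG
GGKKKGG
After op 4 paint(0,0,Y):
YGGGGGG
GGGRRGG
GGGBRGG
GGGGGGR
GGKKKGG
GGKKKGG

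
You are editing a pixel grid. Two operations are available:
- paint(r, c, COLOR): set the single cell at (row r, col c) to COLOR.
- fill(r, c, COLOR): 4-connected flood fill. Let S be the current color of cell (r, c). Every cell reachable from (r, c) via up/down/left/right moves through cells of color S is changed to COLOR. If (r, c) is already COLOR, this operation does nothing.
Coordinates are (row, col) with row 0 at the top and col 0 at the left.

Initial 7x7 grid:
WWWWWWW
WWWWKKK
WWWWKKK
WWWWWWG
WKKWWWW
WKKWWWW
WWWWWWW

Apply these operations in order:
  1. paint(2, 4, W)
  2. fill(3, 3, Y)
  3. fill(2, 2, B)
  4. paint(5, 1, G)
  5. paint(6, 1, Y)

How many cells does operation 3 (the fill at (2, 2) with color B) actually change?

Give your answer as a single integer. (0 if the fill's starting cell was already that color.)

Answer: 39

Derivation:
After op 1 paint(2,4,W):
WWWWWWW
WWWWKKK
WWWWWKK
WWWWWWG
WKKWWWW
WKKWWWW
WWWWWWW
After op 2 fill(3,3,Y) [39 cells changed]:
YYYYYYY
YYYYKKK
YYYYYKK
YYYYYYG
YKKYYYY
YKKYYYY
YYYYYYY
After op 3 fill(2,2,B) [39 cells changed]:
BBBBBBB
BBBBKKK
BBBBBKK
BBBBBBG
BKKBBBB
BKKBBBB
BBBBBBB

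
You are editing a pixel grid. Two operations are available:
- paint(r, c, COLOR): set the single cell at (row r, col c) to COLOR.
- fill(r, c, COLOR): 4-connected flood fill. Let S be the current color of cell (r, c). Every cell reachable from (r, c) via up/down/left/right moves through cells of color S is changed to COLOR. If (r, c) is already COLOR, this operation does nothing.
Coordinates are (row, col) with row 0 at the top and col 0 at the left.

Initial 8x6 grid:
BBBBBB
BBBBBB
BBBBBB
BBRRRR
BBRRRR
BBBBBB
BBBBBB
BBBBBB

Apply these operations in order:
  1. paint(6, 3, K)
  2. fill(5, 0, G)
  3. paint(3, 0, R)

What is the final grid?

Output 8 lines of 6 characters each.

Answer: GGGGGG
GGGGGG
GGGGGG
RGRRRR
GGRRRR
GGGGGG
GGGKGG
GGGGGG

Derivation:
After op 1 paint(6,3,K):
BBBBBB
BBBBBB
BBBBBB
BBRRRR
BBRRRR
BBBBBB
BBBKBB
BBBBBB
After op 2 fill(5,0,G) [39 cells changed]:
GGGGGG
GGGGGG
GGGGGG
GGRRRR
GGRRRR
GGGGGG
GGGKGG
GGGGGG
After op 3 paint(3,0,R):
GGGGGG
GGGGGG
GGGGGG
RGRRRR
GGRRRR
GGGGGG
GGGKGG
GGGGGG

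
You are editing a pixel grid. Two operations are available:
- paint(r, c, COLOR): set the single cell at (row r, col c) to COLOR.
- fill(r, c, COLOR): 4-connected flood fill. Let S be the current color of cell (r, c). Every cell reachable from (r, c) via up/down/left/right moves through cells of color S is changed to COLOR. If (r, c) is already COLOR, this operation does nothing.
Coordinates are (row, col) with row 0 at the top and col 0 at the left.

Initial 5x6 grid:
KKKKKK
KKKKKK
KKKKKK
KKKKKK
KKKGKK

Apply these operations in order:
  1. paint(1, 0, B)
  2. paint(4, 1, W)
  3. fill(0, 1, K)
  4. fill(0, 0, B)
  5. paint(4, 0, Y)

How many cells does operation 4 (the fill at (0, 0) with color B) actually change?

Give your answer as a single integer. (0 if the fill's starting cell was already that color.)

After op 1 paint(1,0,B):
KKKKKK
BKKKKK
KKKKKK
KKKKKK
KKKGKK
After op 2 paint(4,1,W):
KKKKKK
BKKKKK
KKKKKK
KKKKKK
KWKGKK
After op 3 fill(0,1,K) [0 cells changed]:
KKKKKK
BKKKKK
KKKKKK
KKKKKK
KWKGKK
After op 4 fill(0,0,B) [27 cells changed]:
BBBBBB
BBBBBB
BBBBBB
BBBBBB
BWBGBB

Answer: 27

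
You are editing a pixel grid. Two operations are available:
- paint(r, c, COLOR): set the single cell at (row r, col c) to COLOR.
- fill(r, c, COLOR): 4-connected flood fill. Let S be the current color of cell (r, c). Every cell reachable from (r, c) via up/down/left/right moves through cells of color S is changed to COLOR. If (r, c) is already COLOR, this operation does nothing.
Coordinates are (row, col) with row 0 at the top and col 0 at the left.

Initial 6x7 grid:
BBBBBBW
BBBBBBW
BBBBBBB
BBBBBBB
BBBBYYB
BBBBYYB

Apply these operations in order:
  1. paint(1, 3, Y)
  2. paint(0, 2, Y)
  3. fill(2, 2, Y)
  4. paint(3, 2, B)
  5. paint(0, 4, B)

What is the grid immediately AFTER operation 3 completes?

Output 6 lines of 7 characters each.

Answer: YYYYYYW
YYYYYYW
YYYYYYY
YYYYYYY
YYYYYYY
YYYYYYY

Derivation:
After op 1 paint(1,3,Y):
BBBBBBW
BBBYBBW
BBBBBBB
BBBBBBB
BBBBYYB
BBBBYYB
After op 2 paint(0,2,Y):
BBYBBBW
BBBYBBW
BBBBBBB
BBBBBBB
BBBBYYB
BBBBYYB
After op 3 fill(2,2,Y) [34 cells changed]:
YYYYYYW
YYYYYYW
YYYYYYY
YYYYYYY
YYYYYYY
YYYYYYY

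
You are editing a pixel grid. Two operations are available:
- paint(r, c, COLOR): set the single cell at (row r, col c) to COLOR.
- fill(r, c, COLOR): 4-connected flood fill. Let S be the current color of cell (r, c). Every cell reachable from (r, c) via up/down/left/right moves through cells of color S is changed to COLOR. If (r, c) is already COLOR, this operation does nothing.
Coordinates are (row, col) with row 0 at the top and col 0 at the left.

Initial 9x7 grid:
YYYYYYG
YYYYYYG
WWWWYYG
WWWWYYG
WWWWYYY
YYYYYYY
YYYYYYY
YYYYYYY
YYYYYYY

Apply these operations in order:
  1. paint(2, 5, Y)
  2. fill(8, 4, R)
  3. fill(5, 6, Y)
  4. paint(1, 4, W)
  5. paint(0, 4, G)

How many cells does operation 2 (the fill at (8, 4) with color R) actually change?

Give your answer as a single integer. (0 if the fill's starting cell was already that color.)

Answer: 47

Derivation:
After op 1 paint(2,5,Y):
YYYYYYG
YYYYYYG
WWWWYYG
WWWWYYG
WWWWYYY
YYYYYYY
YYYYYYY
YYYYYYY
YYYYYYY
After op 2 fill(8,4,R) [47 cells changed]:
RRRRRRG
RRRRRRG
WWWWRRG
WWWWRRG
WWWWRRR
RRRRRRR
RRRRRRR
RRRRRRR
RRRRRRR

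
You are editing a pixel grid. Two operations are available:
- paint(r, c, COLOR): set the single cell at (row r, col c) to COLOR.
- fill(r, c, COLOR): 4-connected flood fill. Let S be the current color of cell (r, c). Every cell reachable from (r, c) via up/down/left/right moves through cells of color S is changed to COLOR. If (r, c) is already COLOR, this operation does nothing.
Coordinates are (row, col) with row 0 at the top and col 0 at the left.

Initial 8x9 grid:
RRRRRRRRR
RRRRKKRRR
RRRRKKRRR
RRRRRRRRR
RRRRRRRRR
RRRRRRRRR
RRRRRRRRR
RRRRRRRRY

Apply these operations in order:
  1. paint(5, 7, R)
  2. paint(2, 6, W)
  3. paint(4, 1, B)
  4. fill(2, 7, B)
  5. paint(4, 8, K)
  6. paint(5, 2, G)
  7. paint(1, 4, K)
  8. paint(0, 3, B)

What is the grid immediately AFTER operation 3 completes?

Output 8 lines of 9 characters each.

Answer: RRRRRRRRR
RRRRKKRRR
RRRRKKWRR
RRRRRRRRR
RBRRRRRRR
RRRRRRRRR
RRRRRRRRR
RRRRRRRRY

Derivation:
After op 1 paint(5,7,R):
RRRRRRRRR
RRRRKKRRR
RRRRKKRRR
RRRRRRRRR
RRRRRRRRR
RRRRRRRRR
RRRRRRRRR
RRRRRRRRY
After op 2 paint(2,6,W):
RRRRRRRRR
RRRRKKRRR
RRRRKKWRR
RRRRRRRRR
RRRRRRRRR
RRRRRRRRR
RRRRRRRRR
RRRRRRRRY
After op 3 paint(4,1,B):
RRRRRRRRR
RRRRKKRRR
RRRRKKWRR
RRRRRRRRR
RBRRRRRRR
RRRRRRRRR
RRRRRRRRR
RRRRRRRRY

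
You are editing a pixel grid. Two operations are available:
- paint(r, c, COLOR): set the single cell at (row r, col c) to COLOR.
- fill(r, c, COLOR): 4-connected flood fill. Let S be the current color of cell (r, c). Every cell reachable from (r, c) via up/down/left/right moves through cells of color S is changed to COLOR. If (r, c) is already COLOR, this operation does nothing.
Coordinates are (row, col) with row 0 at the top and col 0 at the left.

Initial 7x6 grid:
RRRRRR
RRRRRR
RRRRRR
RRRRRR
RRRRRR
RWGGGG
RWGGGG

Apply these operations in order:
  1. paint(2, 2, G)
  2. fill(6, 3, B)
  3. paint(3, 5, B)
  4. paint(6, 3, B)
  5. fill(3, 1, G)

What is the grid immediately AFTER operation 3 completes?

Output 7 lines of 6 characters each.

Answer: RRRRRR
RRRRRR
RRGRRR
RRRRRB
RRRRRR
RWBBBB
RWBBBB

Derivation:
After op 1 paint(2,2,G):
RRRRRR
RRRRRR
RRGRRR
RRRRRR
RRRRRR
RWGGGG
RWGGGG
After op 2 fill(6,3,B) [8 cells changed]:
RRRRRR
RRRRRR
RRGRRR
RRRRRR
RRRRRR
RWBBBB
RWBBBB
After op 3 paint(3,5,B):
RRRRRR
RRRRRR
RRGRRR
RRRRRB
RRRRRR
RWBBBB
RWBBBB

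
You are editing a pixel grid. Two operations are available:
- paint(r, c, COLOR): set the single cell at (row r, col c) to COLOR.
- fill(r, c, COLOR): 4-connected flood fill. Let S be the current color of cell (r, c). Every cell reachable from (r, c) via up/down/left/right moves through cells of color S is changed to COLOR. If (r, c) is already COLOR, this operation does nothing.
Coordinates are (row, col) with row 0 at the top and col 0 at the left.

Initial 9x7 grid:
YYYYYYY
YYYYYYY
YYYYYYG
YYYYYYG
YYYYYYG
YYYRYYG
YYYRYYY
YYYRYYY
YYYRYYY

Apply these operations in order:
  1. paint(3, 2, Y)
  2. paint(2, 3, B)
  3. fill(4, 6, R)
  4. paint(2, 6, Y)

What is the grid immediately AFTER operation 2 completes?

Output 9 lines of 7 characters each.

After op 1 paint(3,2,Y):
YYYYYYY
YYYYYYY
YYYYYYG
YYYYYYG
YYYYYYG
YYYRYYG
YYYRYYY
YYYRYYY
YYYRYYY
After op 2 paint(2,3,B):
YYYYYYY
YYYYYYY
YYYBYYG
YYYYYYG
YYYYYYG
YYYRYYG
YYYRYYY
YYYRYYY
YYYRYYY

Answer: YYYYYYY
YYYYYYY
YYYBYYG
YYYYYYG
YYYYYYG
YYYRYYG
YYYRYYY
YYYRYYY
YYYRYYY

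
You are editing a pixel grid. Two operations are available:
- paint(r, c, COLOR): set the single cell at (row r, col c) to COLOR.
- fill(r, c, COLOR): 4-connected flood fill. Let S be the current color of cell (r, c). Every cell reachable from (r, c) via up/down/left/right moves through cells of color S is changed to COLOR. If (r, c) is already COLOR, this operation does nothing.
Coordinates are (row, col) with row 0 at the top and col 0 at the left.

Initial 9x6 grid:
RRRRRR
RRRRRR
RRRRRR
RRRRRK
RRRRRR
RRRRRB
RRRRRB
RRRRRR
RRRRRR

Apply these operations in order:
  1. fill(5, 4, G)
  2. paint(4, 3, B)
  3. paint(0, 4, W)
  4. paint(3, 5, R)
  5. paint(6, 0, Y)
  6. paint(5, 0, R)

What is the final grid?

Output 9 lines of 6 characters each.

Answer: GGGGWG
GGGGGG
GGGGGG
GGGGGR
GGGBGG
RGGGGB
YGGGGB
GGGGGG
GGGGGG

Derivation:
After op 1 fill(5,4,G) [51 cells changed]:
GGGGGG
GGGGGG
GGGGGG
GGGGGK
GGGGGG
GGGGGB
GGGGGB
GGGGGG
GGGGGG
After op 2 paint(4,3,B):
GGGGGG
GGGGGG
GGGGGG
GGGGGK
GGGBGG
GGGGGB
GGGGGB
GGGGGG
GGGGGG
After op 3 paint(0,4,W):
GGGGWG
GGGGGG
GGGGGG
GGGGGK
GGGBGG
GGGGGB
GGGGGB
GGGGGG
GGGGGG
After op 4 paint(3,5,R):
GGGGWG
GGGGGG
GGGGGG
GGGGGR
GGGBGG
GGGGGB
GGGGGB
GGGGGG
GGGGGG
After op 5 paint(6,0,Y):
GGGGWG
GGGGGG
GGGGGG
GGGGGR
GGGBGG
GGGGGB
YGGGGB
GGGGGG
GGGGGG
After op 6 paint(5,0,R):
GGGGWG
GGGGGG
GGGGGG
GGGGGR
GGGBGG
RGGGGB
YGGGGB
GGGGGG
GGGGGG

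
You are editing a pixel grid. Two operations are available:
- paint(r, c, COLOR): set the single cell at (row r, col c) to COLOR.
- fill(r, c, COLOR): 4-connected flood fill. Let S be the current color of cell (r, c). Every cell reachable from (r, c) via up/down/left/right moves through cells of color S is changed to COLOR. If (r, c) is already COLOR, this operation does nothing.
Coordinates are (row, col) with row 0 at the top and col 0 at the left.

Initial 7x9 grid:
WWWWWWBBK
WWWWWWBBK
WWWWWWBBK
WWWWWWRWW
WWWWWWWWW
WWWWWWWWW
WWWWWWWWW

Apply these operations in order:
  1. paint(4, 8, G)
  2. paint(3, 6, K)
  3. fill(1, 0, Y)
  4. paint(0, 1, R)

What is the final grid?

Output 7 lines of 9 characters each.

Answer: YRYYYYBBK
YYYYYYBBK
YYYYYYBBK
YYYYYYKYY
YYYYYYYYG
YYYYYYYYY
YYYYYYYYY

Derivation:
After op 1 paint(4,8,G):
WWWWWWBBK
WWWWWWBBK
WWWWWWBBK
WWWWWWRWW
WWWWWWWWG
WWWWWWWWW
WWWWWWWWW
After op 2 paint(3,6,K):
WWWWWWBBK
WWWWWWBBK
WWWWWWBBK
WWWWWWKWW
WWWWWWWWG
WWWWWWWWW
WWWWWWWWW
After op 3 fill(1,0,Y) [52 cells changed]:
YYYYYYBBK
YYYYYYBBK
YYYYYYBBK
YYYYYYKYY
YYYYYYYYG
YYYYYYYYY
YYYYYYYYY
After op 4 paint(0,1,R):
YRYYYYBBK
YYYYYYBBK
YYYYYYBBK
YYYYYYKYY
YYYYYYYYG
YYYYYYYYY
YYYYYYYYY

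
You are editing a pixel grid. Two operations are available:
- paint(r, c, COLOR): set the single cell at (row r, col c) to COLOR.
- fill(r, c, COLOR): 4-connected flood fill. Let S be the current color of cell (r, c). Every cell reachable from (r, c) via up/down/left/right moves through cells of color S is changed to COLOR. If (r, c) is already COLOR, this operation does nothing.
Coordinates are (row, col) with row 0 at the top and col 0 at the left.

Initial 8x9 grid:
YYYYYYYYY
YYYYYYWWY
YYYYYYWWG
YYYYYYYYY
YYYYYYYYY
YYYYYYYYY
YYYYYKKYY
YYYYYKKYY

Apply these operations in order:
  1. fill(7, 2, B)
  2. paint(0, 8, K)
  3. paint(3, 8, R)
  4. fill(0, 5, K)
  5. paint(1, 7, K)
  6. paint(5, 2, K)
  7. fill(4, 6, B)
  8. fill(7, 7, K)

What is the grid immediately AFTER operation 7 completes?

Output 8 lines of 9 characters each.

After op 1 fill(7,2,B) [63 cells changed]:
BBBBBBBBB
BBBBBBWWB
BBBBBBWWG
BBBBBBBBB
BBBBBBBBB
BBBBBBBBB
BBBBBKKBB
BBBBBKKBB
After op 2 paint(0,8,K):
BBBBBBBBK
BBBBBBWWB
BBBBBBWWG
BBBBBBBBB
BBBBBBBBB
BBBBBBBBB
BBBBBKKBB
BBBBBKKBB
After op 3 paint(3,8,R):
BBBBBBBBK
BBBBBBWWB
BBBBBBWWG
BBBBBBBBR
BBBBBBBBB
BBBBBBBBB
BBBBBKKBB
BBBBBKKBB
After op 4 fill(0,5,K) [60 cells changed]:
KKKKKKKKK
KKKKKKWWB
KKKKKKWWG
KKKKKKKKR
KKKKKKKKK
KKKKKKKKK
KKKKKKKKK
KKKKKKKKK
After op 5 paint(1,7,K):
KKKKKKKKK
KKKKKKWKB
KKKKKKWWG
KKKKKKKKR
KKKKKKKKK
KKKKKKKKK
KKKKKKKKK
KKKKKKKKK
After op 6 paint(5,2,K):
KKKKKKKKK
KKKKKKWKB
KKKKKKWWG
KKKKKKKKR
KKKKKKKKK
KKKKKKKKK
KKKKKKKKK
KKKKKKKKK
After op 7 fill(4,6,B) [66 cells changed]:
BBBBBBBBB
BBBBBBWBB
BBBBBBWWG
BBBBBBBBR
BBBBBBBBB
BBBBBBBBB
BBBBBBBBB
BBBBBBBBB

Answer: BBBBBBBBB
BBBBBBWBB
BBBBBBWWG
BBBBBBBBR
BBBBBBBBB
BBBBBBBBB
BBBBBBBBB
BBBBBBBBB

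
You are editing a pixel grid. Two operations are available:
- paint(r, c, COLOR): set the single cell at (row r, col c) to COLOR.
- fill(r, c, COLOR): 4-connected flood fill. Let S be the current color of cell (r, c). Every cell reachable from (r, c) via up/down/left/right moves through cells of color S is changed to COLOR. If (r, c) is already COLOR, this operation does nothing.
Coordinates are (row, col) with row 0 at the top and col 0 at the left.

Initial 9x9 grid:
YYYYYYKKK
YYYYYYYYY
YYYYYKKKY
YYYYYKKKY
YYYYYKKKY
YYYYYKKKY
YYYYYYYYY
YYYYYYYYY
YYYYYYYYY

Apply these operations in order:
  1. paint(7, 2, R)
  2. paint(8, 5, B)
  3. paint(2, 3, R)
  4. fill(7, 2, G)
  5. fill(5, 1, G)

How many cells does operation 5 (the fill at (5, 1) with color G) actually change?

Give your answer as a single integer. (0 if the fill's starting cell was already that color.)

Answer: 63

Derivation:
After op 1 paint(7,2,R):
YYYYYYKKK
YYYYYYYYY
YYYYYKKKY
YYYYYKKKY
YYYYYKKKY
YYYYYKKKY
YYYYYYYYY
YYRYYYYYY
YYYYYYYYY
After op 2 paint(8,5,B):
YYYYYYKKK
YYYYYYYYY
YYYYYKKKY
YYYYYKKKY
YYYYYKKKY
YYYYYKKKY
YYYYYYYYY
YYRYYYYYY
YYYYYBYYY
After op 3 paint(2,3,R):
YYYYYYKKK
YYYYYYYYY
YYYRYKKKY
YYYYYKKKY
YYYYYKKKY
YYYYYKKKY
YYYYYYYYY
YYRYYYYYY
YYYYYBYYY
After op 4 fill(7,2,G) [1 cells changed]:
YYYYYYKKK
YYYYYYYYY
YYYRYKKKY
YYYYYKKKY
YYYYYKKKY
YYYYYKKKY
YYYYYYYYY
YYGYYYYYY
YYYYYBYYY
After op 5 fill(5,1,G) [63 cells changed]:
GGGGGGKKK
GGGGGGGGG
GGGRGKKKG
GGGGGKKKG
GGGGGKKKG
GGGGGKKKG
GGGGGGGGG
GGGGGGGGG
GGGGGBGGG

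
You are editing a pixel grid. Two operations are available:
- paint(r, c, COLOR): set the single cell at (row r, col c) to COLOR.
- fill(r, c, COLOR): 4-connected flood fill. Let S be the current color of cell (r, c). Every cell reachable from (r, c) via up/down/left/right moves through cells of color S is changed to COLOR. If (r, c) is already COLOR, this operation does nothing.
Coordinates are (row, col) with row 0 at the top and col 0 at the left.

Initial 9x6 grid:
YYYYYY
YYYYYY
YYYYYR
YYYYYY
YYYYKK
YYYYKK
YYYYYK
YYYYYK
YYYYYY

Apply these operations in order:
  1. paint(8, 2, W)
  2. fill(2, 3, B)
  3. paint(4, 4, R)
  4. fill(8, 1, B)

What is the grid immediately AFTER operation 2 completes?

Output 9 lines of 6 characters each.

Answer: BBBBBB
BBBBBB
BBBBBR
BBBBBB
BBBBKK
BBBBKK
BBBBBK
BBBBBK
BBWBBB

Derivation:
After op 1 paint(8,2,W):
YYYYYY
YYYYYY
YYYYYR
YYYYYY
YYYYKK
YYYYKK
YYYYYK
YYYYYK
YYWYYY
After op 2 fill(2,3,B) [46 cells changed]:
BBBBBB
BBBBBB
BBBBBR
BBBBBB
BBBBKK
BBBBKK
BBBBBK
BBBBBK
BBWBBB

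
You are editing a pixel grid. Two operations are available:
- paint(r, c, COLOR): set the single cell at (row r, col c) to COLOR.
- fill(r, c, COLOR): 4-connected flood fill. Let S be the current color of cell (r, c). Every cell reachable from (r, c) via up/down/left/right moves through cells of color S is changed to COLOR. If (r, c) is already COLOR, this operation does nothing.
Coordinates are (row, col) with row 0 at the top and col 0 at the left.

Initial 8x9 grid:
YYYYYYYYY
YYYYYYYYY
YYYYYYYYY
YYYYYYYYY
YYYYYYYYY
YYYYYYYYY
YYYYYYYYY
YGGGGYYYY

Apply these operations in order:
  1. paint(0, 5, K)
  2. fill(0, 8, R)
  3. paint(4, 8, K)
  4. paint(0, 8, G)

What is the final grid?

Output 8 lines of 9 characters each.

After op 1 paint(0,5,K):
YYYYYKYYY
YYYYYYYYY
YYYYYYYYY
YYYYYYYYY
YYYYYYYYY
YYYYYYYYY
YYYYYYYYY
YGGGGYYYY
After op 2 fill(0,8,R) [67 cells changed]:
RRRRRKRRR
RRRRRRRRR
RRRRRRRRR
RRRRRRRRR
RRRRRRRRR
RRRRRRRRR
RRRRRRRRR
RGGGGRRRR
After op 3 paint(4,8,K):
RRRRRKRRR
RRRRRRRRR
RRRRRRRRR
RRRRRRRRR
RRRRRRRRK
RRRRRRRRR
RRRRRRRRR
RGGGGRRRR
After op 4 paint(0,8,G):
RRRRRKRRG
RRRRRRRRR
RRRRRRRRR
RRRRRRRRR
RRRRRRRRK
RRRRRRRRR
RRRRRRRRR
RGGGGRRRR

Answer: RRRRRKRRG
RRRRRRRRR
RRRRRRRRR
RRRRRRRRR
RRRRRRRRK
RRRRRRRRR
RRRRRRRRR
RGGGGRRRR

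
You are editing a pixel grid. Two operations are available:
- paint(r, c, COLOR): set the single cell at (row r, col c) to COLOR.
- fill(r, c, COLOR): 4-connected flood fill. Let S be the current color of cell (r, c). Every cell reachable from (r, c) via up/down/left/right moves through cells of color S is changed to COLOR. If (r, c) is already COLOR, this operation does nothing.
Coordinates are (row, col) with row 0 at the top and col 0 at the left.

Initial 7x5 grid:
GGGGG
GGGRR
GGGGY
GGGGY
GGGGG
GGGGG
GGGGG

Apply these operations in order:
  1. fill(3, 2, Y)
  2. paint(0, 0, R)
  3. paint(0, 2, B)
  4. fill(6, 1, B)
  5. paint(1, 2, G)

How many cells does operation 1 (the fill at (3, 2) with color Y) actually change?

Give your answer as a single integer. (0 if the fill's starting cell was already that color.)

After op 1 fill(3,2,Y) [31 cells changed]:
YYYYY
YYYRR
YYYYY
YYYYY
YYYYY
YYYYY
YYYYY

Answer: 31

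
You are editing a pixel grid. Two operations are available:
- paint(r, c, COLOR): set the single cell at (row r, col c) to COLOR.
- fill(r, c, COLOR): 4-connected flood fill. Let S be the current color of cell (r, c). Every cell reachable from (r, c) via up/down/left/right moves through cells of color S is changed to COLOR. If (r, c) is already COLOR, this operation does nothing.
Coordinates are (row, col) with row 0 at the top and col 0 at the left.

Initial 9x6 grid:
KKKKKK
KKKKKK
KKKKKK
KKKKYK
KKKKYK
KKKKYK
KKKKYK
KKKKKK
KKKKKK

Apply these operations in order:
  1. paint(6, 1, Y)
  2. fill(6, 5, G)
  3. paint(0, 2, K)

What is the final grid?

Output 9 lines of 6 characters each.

After op 1 paint(6,1,Y):
KKKKKK
KKKKKK
KKKKKK
KKKKYK
KKKKYK
KKKKYK
KYKKYK
KKKKKK
KKKKKK
After op 2 fill(6,5,G) [49 cells changed]:
GGGGGG
GGGGGG
GGGGGG
GGGGYG
GGGGYG
GGGGYG
GYGGYG
GGGGGG
GGGGGG
After op 3 paint(0,2,K):
GGKGGG
GGGGGG
GGGGGG
GGGGYG
GGGGYG
GGGGYG
GYGGYG
GGGGGG
GGGGGG

Answer: GGKGGG
GGGGGG
GGGGGG
GGGGYG
GGGGYG
GGGGYG
GYGGYG
GGGGGG
GGGGGG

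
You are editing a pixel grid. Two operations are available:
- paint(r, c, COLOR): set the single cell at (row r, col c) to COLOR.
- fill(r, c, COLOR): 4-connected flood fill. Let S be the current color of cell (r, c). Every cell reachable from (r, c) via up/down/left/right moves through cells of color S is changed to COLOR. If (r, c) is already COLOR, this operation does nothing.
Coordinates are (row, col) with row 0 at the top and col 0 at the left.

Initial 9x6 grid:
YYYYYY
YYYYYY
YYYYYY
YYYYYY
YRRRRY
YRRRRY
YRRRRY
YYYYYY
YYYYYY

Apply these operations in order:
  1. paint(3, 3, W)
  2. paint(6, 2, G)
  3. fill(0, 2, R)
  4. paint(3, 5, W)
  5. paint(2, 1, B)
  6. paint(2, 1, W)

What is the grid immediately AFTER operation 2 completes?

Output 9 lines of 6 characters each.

After op 1 paint(3,3,W):
YYYYYY
YYYYYY
YYYYYY
YYYWYY
YRRRRY
YRRRRY
YRRRRY
YYYYYY
YYYYYY
After op 2 paint(6,2,G):
YYYYYY
YYYYYY
YYYYYY
YYYWYY
YRRRRY
YRRRRY
YRGRRY
YYYYYY
YYYYYY

Answer: YYYYYY
YYYYYY
YYYYYY
YYYWYY
YRRRRY
YRRRRY
YRGRRY
YYYYYY
YYYYYY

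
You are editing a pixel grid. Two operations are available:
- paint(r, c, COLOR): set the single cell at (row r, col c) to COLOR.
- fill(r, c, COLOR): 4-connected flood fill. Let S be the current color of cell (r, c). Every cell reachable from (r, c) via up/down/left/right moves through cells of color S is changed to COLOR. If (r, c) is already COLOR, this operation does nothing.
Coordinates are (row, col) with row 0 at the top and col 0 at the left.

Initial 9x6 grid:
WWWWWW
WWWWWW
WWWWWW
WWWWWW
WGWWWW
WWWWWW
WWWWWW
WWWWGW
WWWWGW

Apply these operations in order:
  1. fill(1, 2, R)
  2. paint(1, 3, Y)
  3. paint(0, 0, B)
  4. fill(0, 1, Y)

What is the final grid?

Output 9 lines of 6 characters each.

After op 1 fill(1,2,R) [51 cells changed]:
RRRRRR
RRRRRR
RRRRRR
RRRRRR
RGRRRR
RRRRRR
RRRRRR
RRRRGR
RRRRGR
After op 2 paint(1,3,Y):
RRRRRR
RRRYRR
RRRRRR
RRRRRR
RGRRRR
RRRRRR
RRRRRR
RRRRGR
RRRRGR
After op 3 paint(0,0,B):
BRRRRR
RRRYRR
RRRRRR
RRRRRR
RGRRRR
RRRRRR
RRRRRR
RRRRGR
RRRRGR
After op 4 fill(0,1,Y) [49 cells changed]:
BYYYYY
YYYYYY
YYYYYY
YYYYYY
YGYYYY
YYYYYY
YYYYYY
YYYYGY
YYYYGY

Answer: BYYYYY
YYYYYY
YYYYYY
YYYYYY
YGYYYY
YYYYYY
YYYYYY
YYYYGY
YYYYGY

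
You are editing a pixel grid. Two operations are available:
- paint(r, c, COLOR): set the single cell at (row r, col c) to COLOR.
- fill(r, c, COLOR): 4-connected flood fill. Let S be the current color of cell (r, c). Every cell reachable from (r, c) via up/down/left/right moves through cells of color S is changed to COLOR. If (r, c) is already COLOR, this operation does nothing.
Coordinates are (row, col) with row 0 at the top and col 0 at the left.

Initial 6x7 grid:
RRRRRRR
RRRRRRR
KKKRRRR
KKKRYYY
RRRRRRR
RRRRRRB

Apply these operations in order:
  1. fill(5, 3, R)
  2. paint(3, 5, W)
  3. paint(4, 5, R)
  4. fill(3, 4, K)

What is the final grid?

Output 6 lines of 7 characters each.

After op 1 fill(5,3,R) [0 cells changed]:
RRRRRRR
RRRRRRR
KKKRRRR
KKKRYYY
RRRRRRR
RRRRRRB
After op 2 paint(3,5,W):
RRRRRRR
RRRRRRR
KKKRRRR
KKKRYWY
RRRRRRR
RRRRRRB
After op 3 paint(4,5,R):
RRRRRRR
RRRRRRR
KKKRRRR
KKKRYWY
RRRRRRR
RRRRRRB
After op 4 fill(3,4,K) [1 cells changed]:
RRRRRRR
RRRRRRR
KKKRRRR
KKKRKWY
RRRRRRR
RRRRRRB

Answer: RRRRRRR
RRRRRRR
KKKRRRR
KKKRKWY
RRRRRRR
RRRRRRB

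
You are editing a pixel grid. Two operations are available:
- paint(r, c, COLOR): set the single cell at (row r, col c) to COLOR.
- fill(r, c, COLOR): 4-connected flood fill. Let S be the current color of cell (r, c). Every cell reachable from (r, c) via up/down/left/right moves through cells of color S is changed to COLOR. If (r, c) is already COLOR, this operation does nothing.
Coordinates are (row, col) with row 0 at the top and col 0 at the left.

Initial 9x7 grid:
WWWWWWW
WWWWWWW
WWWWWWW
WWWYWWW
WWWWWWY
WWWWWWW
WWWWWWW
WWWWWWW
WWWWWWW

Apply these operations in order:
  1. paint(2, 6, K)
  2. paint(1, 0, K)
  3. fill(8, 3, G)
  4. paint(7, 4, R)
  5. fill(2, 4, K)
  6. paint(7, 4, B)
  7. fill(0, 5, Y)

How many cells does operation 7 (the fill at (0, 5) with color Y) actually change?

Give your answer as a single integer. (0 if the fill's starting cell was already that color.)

After op 1 paint(2,6,K):
WWWWWWW
WWWWWWW
WWWWWWK
WWWYWWW
WWWWWWY
WWWWWWW
WWWWWWW
WWWWWWW
WWWWWWW
After op 2 paint(1,0,K):
WWWWWWW
KWWWWWW
WWWWWWK
WWWYWWW
WWWWWWY
WWWWWWW
WWWWWWW
WWWWWWW
WWWWWWW
After op 3 fill(8,3,G) [59 cells changed]:
GGGGGGG
KGGGGGG
GGGGGGK
GGGYGGG
GGGGGGY
GGGGGGG
GGGGGGG
GGGGGGG
GGGGGGG
After op 4 paint(7,4,R):
GGGGGGG
KGGGGGG
GGGGGGK
GGGYGGG
GGGGGGY
GGGGGGG
GGGGGGG
GGGGRGG
GGGGGGG
After op 5 fill(2,4,K) [58 cells changed]:
KKKKKKK
KKKKKKK
KKKKKKK
KKKYKKK
KKKKKKY
KKKKKKK
KKKKKKK
KKKKRKK
KKKKKKK
After op 6 paint(7,4,B):
KKKKKKK
KKKKKKK
KKKKKKK
KKKYKKK
KKKKKKY
KKKKKKK
KKKKKKK
KKKKBKK
KKKKKKK
After op 7 fill(0,5,Y) [60 cells changed]:
YYYYYYY
YYYYYYY
YYYYYYY
YYYYYYY
YYYYYYY
YYYYYYY
YYYYYYY
YYYYBYY
YYYYYYY

Answer: 60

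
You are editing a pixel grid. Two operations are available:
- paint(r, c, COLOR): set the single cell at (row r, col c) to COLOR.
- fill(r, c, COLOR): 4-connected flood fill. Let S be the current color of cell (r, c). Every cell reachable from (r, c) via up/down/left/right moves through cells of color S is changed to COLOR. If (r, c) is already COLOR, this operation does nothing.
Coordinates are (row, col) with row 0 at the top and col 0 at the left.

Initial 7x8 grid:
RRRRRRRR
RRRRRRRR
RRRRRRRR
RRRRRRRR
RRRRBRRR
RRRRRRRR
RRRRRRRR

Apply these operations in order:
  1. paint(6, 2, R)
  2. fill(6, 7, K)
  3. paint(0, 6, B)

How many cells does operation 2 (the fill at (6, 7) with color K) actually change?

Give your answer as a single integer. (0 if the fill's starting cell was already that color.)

After op 1 paint(6,2,R):
RRRRRRRR
RRRRRRRR
RRRRRRRR
RRRRRRRR
RRRRBRRR
RRRRRRRR
RRRRRRRR
After op 2 fill(6,7,K) [55 cells changed]:
KKKKKKKK
KKKKKKKK
KKKKKKKK
KKKKKKKK
KKKKBKKK
KKKKKKKK
KKKKKKKK

Answer: 55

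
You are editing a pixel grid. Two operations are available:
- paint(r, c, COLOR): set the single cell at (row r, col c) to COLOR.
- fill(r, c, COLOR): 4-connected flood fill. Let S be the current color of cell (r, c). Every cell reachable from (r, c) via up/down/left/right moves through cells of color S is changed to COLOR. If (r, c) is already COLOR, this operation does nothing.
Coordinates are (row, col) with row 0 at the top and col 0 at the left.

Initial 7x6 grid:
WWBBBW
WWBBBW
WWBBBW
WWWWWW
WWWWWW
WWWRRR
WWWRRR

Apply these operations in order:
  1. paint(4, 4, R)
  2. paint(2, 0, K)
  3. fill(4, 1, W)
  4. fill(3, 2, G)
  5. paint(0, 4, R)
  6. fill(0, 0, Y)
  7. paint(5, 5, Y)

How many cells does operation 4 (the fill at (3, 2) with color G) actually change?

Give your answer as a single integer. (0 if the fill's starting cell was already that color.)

Answer: 25

Derivation:
After op 1 paint(4,4,R):
WWBBBW
WWBBBW
WWBBBW
WWWWWW
WWWWRW
WWWRRR
WWWRRR
After op 2 paint(2,0,K):
WWBBBW
WWBBBW
KWBBBW
WWWWWW
WWWWRW
WWWRRR
WWWRRR
After op 3 fill(4,1,W) [0 cells changed]:
WWBBBW
WWBBBW
KWBBBW
WWWWWW
WWWWRW
WWWRRR
WWWRRR
After op 4 fill(3,2,G) [25 cells changed]:
GGBBBG
GGBBBG
KGBBBG
GGGGGG
GGGGRG
GGGRRR
GGGRRR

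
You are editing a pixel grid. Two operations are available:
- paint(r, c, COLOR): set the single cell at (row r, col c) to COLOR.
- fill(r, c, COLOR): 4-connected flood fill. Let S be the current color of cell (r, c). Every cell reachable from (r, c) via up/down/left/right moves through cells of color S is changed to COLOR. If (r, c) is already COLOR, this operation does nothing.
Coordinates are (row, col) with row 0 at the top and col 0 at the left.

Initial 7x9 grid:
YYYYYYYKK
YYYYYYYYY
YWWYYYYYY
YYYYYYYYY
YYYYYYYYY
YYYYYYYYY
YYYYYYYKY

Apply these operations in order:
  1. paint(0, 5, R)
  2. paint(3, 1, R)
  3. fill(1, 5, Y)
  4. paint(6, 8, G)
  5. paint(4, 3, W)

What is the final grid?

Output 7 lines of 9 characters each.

Answer: YYYYYRYKK
YYYYYYYYY
YWWYYYYYY
YRYYYYYYY
YYYWYYYYY
YYYYYYYYY
YYYYYYYKG

Derivation:
After op 1 paint(0,5,R):
YYYYYRYKK
YYYYYYYYY
YWWYYYYYY
YYYYYYYYY
YYYYYYYYY
YYYYYYYYY
YYYYYYYKY
After op 2 paint(3,1,R):
YYYYYRYKK
YYYYYYYYY
YWWYYYYYY
YRYYYYYYY
YYYYYYYYY
YYYYYYYYY
YYYYYYYKY
After op 3 fill(1,5,Y) [0 cells changed]:
YYYYYRYKK
YYYYYYYYY
YWWYYYYYY
YRYYYYYYY
YYYYYYYYY
YYYYYYYYY
YYYYYYYKY
After op 4 paint(6,8,G):
YYYYYRYKK
YYYYYYYYY
YWWYYYYYY
YRYYYYYYY
YYYYYYYYY
YYYYYYYYY
YYYYYYYKG
After op 5 paint(4,3,W):
YYYYYRYKK
YYYYYYYYY
YWWYYYYYY
YRYYYYYYY
YYYWYYYYY
YYYYYYYYY
YYYYYYYKG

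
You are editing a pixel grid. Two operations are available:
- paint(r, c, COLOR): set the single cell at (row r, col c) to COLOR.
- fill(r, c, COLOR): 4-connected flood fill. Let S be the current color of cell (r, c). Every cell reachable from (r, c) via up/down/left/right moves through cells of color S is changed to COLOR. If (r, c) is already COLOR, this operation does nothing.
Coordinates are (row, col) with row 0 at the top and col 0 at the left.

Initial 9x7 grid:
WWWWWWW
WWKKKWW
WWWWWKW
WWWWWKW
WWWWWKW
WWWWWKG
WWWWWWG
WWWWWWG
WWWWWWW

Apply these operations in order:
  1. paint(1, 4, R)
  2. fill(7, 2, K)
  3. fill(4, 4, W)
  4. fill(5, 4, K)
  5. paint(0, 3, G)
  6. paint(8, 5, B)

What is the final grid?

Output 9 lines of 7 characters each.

Answer: KKKGKKK
KKKKRKK
KKKKKKK
KKKKKKK
KKKKKKK
KKKKKKG
KKKKKKG
KKKKKKG
KKKKKBK

Derivation:
After op 1 paint(1,4,R):
WWWWWWW
WWKKRWW
WWWWWKW
WWWWWKW
WWWWWKW
WWWWWKG
WWWWWWG
WWWWWWG
WWWWWWW
After op 2 fill(7,2,K) [53 cells changed]:
KKKKKKK
KKKKRKK
KKKKKKK
KKKKKKK
KKKKKKK
KKKKKKG
KKKKKKG
KKKKKKG
KKKKKKK
After op 3 fill(4,4,W) [59 cells changed]:
WWWWWWW
WWWWRWW
WWWWWWW
WWWWWWW
WWWWWWW
WWWWWWG
WWWWWWG
WWWWWWG
WWWWWWW
After op 4 fill(5,4,K) [59 cells changed]:
KKKKKKK
KKKKRKK
KKKKKKK
KKKKKKK
KKKKKKK
KKKKKKG
KKKKKKG
KKKKKKG
KKKKKKK
After op 5 paint(0,3,G):
KKKGKKK
KKKKRKK
KKKKKKK
KKKKKKK
KKKKKKK
KKKKKKG
KKKKKKG
KKKKKKG
KKKKKKK
After op 6 paint(8,5,B):
KKKGKKK
KKKKRKK
KKKKKKK
KKKKKKK
KKKKKKK
KKKKKKG
KKKKKKG
KKKKKKG
KKKKKBK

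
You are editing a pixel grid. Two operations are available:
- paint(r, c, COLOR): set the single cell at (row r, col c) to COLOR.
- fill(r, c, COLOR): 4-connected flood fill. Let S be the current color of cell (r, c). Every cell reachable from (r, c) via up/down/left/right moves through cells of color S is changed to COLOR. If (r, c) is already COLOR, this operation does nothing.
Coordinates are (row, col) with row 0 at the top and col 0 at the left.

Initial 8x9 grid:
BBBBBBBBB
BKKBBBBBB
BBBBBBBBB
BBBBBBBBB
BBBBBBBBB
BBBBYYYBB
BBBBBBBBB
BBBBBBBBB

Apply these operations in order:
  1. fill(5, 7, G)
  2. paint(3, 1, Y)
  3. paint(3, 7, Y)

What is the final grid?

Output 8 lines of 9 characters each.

After op 1 fill(5,7,G) [67 cells changed]:
GGGGGGGGG
GKKGGGGGG
GGGGGGGGG
GGGGGGGGG
GGGGGGGGG
GGGGYYYGG
GGGGGGGGG
GGGGGGGGG
After op 2 paint(3,1,Y):
GGGGGGGGG
GKKGGGGGG
GGGGGGGGG
GYGGGGGGG
GGGGGGGGG
GGGGYYYGG
GGGGGGGGG
GGGGGGGGG
After op 3 paint(3,7,Y):
GGGGGGGGG
GKKGGGGGG
GGGGGGGGG
GYGGGGGYG
GGGGGGGGG
GGGGYYYGG
GGGGGGGGG
GGGGGGGGG

Answer: GGGGGGGGG
GKKGGGGGG
GGGGGGGGG
GYGGGGGYG
GGGGGGGGG
GGGGYYYGG
GGGGGGGGG
GGGGGGGGG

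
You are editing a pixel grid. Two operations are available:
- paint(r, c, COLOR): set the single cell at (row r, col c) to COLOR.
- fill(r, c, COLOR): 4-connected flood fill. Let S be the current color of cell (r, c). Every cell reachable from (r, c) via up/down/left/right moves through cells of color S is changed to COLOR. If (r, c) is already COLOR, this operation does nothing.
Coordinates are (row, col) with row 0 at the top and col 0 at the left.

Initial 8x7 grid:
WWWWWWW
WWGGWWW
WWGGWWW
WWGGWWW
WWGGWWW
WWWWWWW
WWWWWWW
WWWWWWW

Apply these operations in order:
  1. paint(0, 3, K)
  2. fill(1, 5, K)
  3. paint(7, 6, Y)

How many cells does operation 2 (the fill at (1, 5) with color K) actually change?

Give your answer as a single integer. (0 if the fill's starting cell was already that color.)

After op 1 paint(0,3,K):
WWWKWWW
WWGGWWW
WWGGWWW
WWGGWWW
WWGGWWW
WWWWWWW
WWWWWWW
WWWWWWW
After op 2 fill(1,5,K) [47 cells changed]:
KKKKKKK
KKGGKKK
KKGGKKK
KKGGKKK
KKGGKKK
KKKKKKK
KKKKKKK
KKKKKKK

Answer: 47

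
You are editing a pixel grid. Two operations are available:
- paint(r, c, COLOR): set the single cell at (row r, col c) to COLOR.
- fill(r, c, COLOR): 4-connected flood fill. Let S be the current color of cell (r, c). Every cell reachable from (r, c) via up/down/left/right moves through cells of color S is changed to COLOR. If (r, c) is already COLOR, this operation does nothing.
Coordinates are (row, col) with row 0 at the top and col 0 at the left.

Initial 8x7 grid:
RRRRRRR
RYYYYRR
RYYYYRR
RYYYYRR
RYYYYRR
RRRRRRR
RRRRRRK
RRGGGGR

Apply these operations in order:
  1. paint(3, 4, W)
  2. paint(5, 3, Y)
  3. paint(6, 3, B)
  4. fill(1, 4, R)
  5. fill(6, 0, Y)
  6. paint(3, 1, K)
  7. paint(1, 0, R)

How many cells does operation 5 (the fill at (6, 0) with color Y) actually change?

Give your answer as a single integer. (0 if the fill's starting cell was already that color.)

Answer: 48

Derivation:
After op 1 paint(3,4,W):
RRRRRRR
RYYYYRR
RYYYYRR
RYYYWRR
RYYYYRR
RRRRRRR
RRRRRRK
RRGGGGR
After op 2 paint(5,3,Y):
RRRRRRR
RYYYYRR
RYYYYRR
RYYYWRR
RYYYYRR
RRRYRRR
RRRRRRK
RRGGGGR
After op 3 paint(6,3,B):
RRRRRRR
RYYYYRR
RYYYYRR
RYYYWRR
RYYYYRR
RRRYRRR
RRRBRRK
RRGGGGR
After op 4 fill(1,4,R) [16 cells changed]:
RRRRRRR
RRRRRRR
RRRRRRR
RRRRWRR
RRRRRRR
RRRRRRR
RRRBRRK
RRGGGGR
After op 5 fill(6,0,Y) [48 cells changed]:
YYYYYYY
YYYYYYY
YYYYYYY
YYYYWYY
YYYYYYY
YYYYYYY
YYYBYYK
YYGGGGR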